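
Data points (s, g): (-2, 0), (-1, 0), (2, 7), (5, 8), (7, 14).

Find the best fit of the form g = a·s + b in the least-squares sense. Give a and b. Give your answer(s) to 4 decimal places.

With design matrix X, XᵀX = [[83, 11]; [11, 5]] and Xᵀg = [152, 29]ᵀ.
Eliminating b: 5·(row 1) − 11·(row 2) gives 294·a = 5·152 − 11·29 = 441, so a = 3/2.
Then b = (29 − 11·(3/2))/5 = 5/2.

a = 1.5000, b = 2.5000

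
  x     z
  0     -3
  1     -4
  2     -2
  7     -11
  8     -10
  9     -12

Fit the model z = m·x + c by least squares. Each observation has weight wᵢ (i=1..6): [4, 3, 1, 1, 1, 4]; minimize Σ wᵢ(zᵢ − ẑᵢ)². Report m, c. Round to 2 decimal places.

m = -1.02, c = -2.69

Compute the Gram sums: Σwᵢ·x·x = 444, Σwᵢ·x = 56, Σwᵢ·1 = 14.
Right-hand side: Σwᵢ·x·z = -605, Σwᵢ·z = -95.
Normal equations: [[444, 56]; [56, 14]]·[m, c]ᵀ = [-605, -95]ᵀ.
Δ = 444·14 − 56² = 3080.
m = ((-605)·14 − 56·(-95))/3080 = -45/44; c = (444·(-95) − 56·(-605))/3080 = -415/154.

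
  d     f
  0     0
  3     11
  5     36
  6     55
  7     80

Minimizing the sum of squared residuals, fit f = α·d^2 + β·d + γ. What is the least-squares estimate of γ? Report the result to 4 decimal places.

AᵀA·[α, β, γ]ᵀ = Aᵀf reads: 4403·α + 711·β + 119·γ = 6899;  711·α + 119·β + 21·γ = 1103;  119·α + 21·β + 5·γ = 182.
(Σd^2·d^2 = 4403, Σd^2·d = 711, Σd^2 = 119, Σd·d = 119, Σd = 21, Σ1 = 5, Σd^2·f = 6899, Σd·f = 1103, Σf = 182.)
Solving the 3×3 system (Gaussian elimination) gives α = 573/286, β = -785/286, γ = 35/143.

γ = 0.2448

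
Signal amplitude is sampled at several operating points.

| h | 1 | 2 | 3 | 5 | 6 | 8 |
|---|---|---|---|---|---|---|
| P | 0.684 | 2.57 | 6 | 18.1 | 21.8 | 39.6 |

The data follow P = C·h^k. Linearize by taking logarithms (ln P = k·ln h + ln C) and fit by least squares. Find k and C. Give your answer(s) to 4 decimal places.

k = 1.9668, C = 0.6826

With ln Pᵢ as the transformed response and ln hᵢ as the regressor:
Σln h = 7.2724, Σ(ln h)² = 11.8122, Σln P = 12.0125, Σln h·ln P = 20.4555.
Equations: 11.8122·k + 7.2724·ln C = 20.4555;  7.2724·k + 6·ln C = 12.0125.
Δ = 11.8122·6 − (7.2724)² = 17.9853; k = (20.4555·6 − 7.2724·12.0125)/17.9853 = 1.96677, ln C = (11.8122·12.0125 − 7.2724·20.4555)/17.9853 = -0.38177, so C = exp(-0.38177) = 0.68265.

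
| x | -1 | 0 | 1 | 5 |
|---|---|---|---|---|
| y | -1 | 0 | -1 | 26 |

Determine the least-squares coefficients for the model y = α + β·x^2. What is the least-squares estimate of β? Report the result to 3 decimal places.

Normal-equation sums: Σ1 = 4, Σx^2 = 27, Σx^2·x^2 = 627.
Right-hand side: Σy = 24, Σx^2·y = 648.
Normal equations: [[4, 27]; [27, 627]]·[α, β]ᵀ = [24, 648]ᵀ.
Determinant 4·627 − 27² = 1779.
α = (24·627 − 27·648)/1779 = -816/593; β = (4·648 − 27·24)/1779 = 648/593.

β = 1.093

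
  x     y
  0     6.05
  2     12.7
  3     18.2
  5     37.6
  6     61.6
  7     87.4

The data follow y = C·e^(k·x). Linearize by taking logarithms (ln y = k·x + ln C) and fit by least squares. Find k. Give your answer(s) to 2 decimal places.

k = 0.38

Let Y = ln y. Fitting Y = k·x + ln C by least squares:
XᵀX = [[123.0000, 23.0000]; [23.0000, 6]], rhs = [87.9399, 19.4612]ᵀ  (here Σx = 23.0000, Σ(x)² = 123.0000, Σln y = 19.4612, Σx·ln y = 87.9399).
Δ = 123.0000·6 − (23.0000)² = 209.0000; k = (87.9399·6 − 23.0000·19.4612)/209.0000 = 0.38292, ln C = (123.0000·19.4612 − 23.0000·87.9399)/209.0000 = 1.77567.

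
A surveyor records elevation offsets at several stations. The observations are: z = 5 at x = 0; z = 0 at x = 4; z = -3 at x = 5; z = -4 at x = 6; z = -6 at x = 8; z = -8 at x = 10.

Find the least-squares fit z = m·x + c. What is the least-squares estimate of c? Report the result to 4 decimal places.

c = 4.6359

The normal equations are: 241·m + 33·c = -167;  33·m + 6·c = -16.
(Σx·x = 241, Σx = 33, Σ1 = 6, Σx·z = -167, Σz = -16.)
Eliminating c: 6·(row 1) − 33·(row 2) gives 357·m = 6·(-167) − 33·(-16) = -474, so m = -158/119.
Then c = ((-16) − 33·(-158/119))/6 = 1655/357.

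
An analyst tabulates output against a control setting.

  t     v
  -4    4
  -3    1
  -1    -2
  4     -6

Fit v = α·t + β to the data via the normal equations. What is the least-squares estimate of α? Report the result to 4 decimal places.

Normal-equation sums: Σt·t = 42, Σt = -4, Σ1 = 4.
And Σt·v = -41, Σv = -3.
MᵀM·[α, β]ᵀ = Mᵀv becomes [[42, -4]; [-4, 4]]·[α, β]ᵀ = [-41, -3]ᵀ.
Determinant 42·4 − (-4)² = 152.
α = ((-41)·4 − (-4)·(-3))/152 = -22/19; β = (42·(-3) − (-4)·(-41))/152 = -145/76.

α = -1.1579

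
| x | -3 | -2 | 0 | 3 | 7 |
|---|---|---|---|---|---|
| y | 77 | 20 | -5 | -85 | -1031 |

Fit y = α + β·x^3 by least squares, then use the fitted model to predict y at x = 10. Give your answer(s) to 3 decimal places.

The normal equations are: 5·α + 335·β = -1024;  335·α + 119171·β = -358167.
Determinant 5·119171 − 335² = 483630.
α = ((-1024)·119171 − 335·(-358167))/483630 = -2045159/483630; β = (5·(-358167) − 335·(-1024))/483630 = -289559/96726.
At x = 10: ŷ = (-2045159/483630)·(1) + (-289559/96726)·(1000) = -483280053/161210.

ŷ = -2997.829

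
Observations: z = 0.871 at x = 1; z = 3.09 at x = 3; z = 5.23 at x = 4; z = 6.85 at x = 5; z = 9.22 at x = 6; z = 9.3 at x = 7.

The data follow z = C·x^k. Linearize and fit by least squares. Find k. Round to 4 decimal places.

k = 1.2738

Let Y = ln z. Fitting Y = k·ln x + ln C by least squares:
Over the data: Σln x = 7.8320, Σ(ln x)² = 12.7160, Σln z = 9.0201, Σln x·ln z = 14.9495.
Normal system: [[12.7160, 7.8320]; [7.8320, 6]]·[k, ln C]ᵀ = [14.9495, 9.0201]ᵀ.
Δ = 12.7160·6 − (7.8320)² = 14.9557; k = (14.9495·6 − 7.8320·9.0201)/14.9557 = 1.27384, ln C = (12.7160·9.0201 − 7.8320·14.9495)/14.9557 = -0.15944.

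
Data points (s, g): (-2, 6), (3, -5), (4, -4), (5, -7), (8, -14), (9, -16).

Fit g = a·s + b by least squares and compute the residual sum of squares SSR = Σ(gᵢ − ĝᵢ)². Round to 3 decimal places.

SSR = 5.320

Normal-equation sums: Σs·s = 199, Σs = 27, Σ1 = 6.
Right-hand side: Σs·g = -334, Σg = -40.
Normal equations: [[199, 27]; [27, 6]]·[a, b]ᵀ = [-334, -40]ᵀ.
Δ = 199·6 − 27² = 465.
a = ((-334)·6 − 27·(-40))/465 = -308/155; b = (199·(-40) − 27·(-334))/465 = 1058/465.
Residuals: -116/465, -611/465, 778/465, 307/465, -176/465, -182/465; SSR = 2474/465.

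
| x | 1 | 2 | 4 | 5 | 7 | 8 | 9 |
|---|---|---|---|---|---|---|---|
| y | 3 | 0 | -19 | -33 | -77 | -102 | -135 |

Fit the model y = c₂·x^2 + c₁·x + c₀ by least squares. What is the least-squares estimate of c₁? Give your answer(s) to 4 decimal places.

c₁ = 2.8848

From the data, Σx^2·x^2 = 13956, Σx^2·x = 1782, Σx^2 = 240, Σx·x = 240, Σx = 36, Σ1 = 7.
Moment sums: Σx^2·y = -22362, Σx·y = -2808, Σy = -363.
Normal equations: [[13956, 1782, 240]; [1782, 240, 36]; [240, 36, 7]]·[c₂, c₁, c₀]ᵀ = [-22362, -2808, -363]ᵀ.
Row-reducing yields c₂ = -5542/2761, c₁ = 7965/2761, c₀ = 5871/2761.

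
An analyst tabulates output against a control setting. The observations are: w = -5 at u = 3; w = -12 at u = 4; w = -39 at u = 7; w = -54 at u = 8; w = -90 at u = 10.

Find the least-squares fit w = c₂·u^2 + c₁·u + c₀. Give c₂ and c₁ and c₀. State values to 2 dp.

The normal system AᵀA·[c₂, c₁, c₀]ᵀ = Aᵀw is [[16834, 1946, 238]; [1946, 238, 32]; [238, 32, 5]]·[c₂, c₁, c₀]ᵀ = [-14604, -1668, -200]ᵀ.
Row-reducing yields c₂ = -13/11, c₁ = 37/11, c₀ = -58/11.

c₂ = -1.18, c₁ = 3.36, c₀ = -5.27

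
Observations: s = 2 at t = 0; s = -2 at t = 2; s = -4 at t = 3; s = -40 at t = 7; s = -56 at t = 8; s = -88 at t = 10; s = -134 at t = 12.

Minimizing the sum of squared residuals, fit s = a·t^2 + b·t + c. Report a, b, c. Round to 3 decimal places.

The normal system AᵀA·[a, b, c]ᵀ = Aᵀs is [[37330, 3618, 370]; [3618, 370, 42]; [370, 42, 7]]·[a, b, c]ᵀ = [-33684, -3232, -322]ᵀ.
Solving the 3×3 system (Gaussian elimination) gives a = -130333/124944, b = 55871/41648, c = 16991/15618.

a = -1.043, b = 1.342, c = 1.088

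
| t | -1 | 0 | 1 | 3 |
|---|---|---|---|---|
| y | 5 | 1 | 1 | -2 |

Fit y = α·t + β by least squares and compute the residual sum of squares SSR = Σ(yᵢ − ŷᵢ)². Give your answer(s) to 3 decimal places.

Sums needed: Σt·t = 11, Σt = 3, Σ1 = 4.
And Σt·y = -10, Σy = 5.
Normal equations: [[11, 3]; [3, 4]]·[α, β]ᵀ = [-10, 5]ᵀ.
Δ = 11·4 − 3² = 35.
α = ((-10)·4 − 3·5)/35 = -11/7; β = (11·5 − 3·(-10))/35 = 17/7.
Residuals: 1, -10/7, 1/7, 2/7; SSR = 22/7.

SSR = 3.143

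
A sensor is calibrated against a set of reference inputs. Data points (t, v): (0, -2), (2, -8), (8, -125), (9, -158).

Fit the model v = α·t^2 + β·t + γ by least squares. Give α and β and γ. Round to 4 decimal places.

XᵀX·[α, β, γ]ᵀ = Xᵀv reads: 10673·α + 1249·β + 149·γ = -20830;  1249·α + 149·β + 19·γ = -2438;  149·α + 19·β + 4·γ = -293.
Row-reducing yields α = -723/356, β = 321/356, γ = -335/178.

α = -2.0309, β = 0.9017, γ = -1.8820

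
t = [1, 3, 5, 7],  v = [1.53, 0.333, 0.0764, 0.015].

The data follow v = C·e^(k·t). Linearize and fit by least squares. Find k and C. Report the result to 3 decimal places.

k = -0.767, C = 3.347

Linearized form: ln v = k·t + ln C. From the 4 transformed points,
Σt = 16.0000, Σ(t)² = 84.0000, Σln v = -7.4458, Σt·ln v = -45.1304.
Equations: 84.0000·k + 16.0000·ln C = -45.1304;  16.0000·k + 4·ln C = -7.4458.
Solving (det = 80.0000): k = -0.76735, ln C = 1.20796, so C = exp(1.20796) = 3.34665.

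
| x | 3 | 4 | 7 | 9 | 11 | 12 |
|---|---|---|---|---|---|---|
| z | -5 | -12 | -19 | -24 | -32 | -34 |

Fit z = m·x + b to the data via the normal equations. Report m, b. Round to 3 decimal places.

m = -3.059, b = 2.455

Normal-equation sums: Σx·x = 420, Σx = 46, Σ1 = 6.
And Σx·z = -1172, Σz = -126.
MᵀM·[m, b]ᵀ = Mᵀz becomes [[420, 46]; [46, 6]]·[m, b]ᵀ = [-1172, -126]ᵀ.
Δ = 420·6 − 46² = 404.
m = ((-1172)·6 − 46·(-126))/404 = -309/101; b = (420·(-126) − 46·(-1172))/404 = 248/101.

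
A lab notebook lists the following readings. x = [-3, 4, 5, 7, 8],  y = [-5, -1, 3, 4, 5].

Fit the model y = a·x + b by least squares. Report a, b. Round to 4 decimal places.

Normal-equation sums: Σx·x = 163, Σx = 21, Σ1 = 5.
For Mᵀy: Σx·y = 94, Σy = 6.
MᵀM·[a, b]ᵀ = Mᵀy becomes [[163, 21]; [21, 5]]·[a, b]ᵀ = [94, 6]ᵀ.
Eliminating b: 5·(row 1) − 21·(row 2) gives 374·a = 5·94 − 21·6 = 344, so a = 172/187.
Then b = (6 − 21·(172/187))/5 = -498/187.

a = 0.9198, b = -2.6631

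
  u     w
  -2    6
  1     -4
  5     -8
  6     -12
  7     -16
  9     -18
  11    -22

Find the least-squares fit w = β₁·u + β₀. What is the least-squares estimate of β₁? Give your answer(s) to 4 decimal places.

Normal-equation sums: Σu·u = 317, Σu = 37, Σ1 = 7.
For Xᵀw: Σu·w = -644, Σw = -74.
So XᵀX·[β₁, β₀]ᵀ = Xᵀw: [[317, 37]; [37, 7]]·[β₁, β₀]ᵀ = [-644, -74]ᵀ.
Δ = 317·7 − 37² = 850.
β₁ = ((-644)·7 − 37·(-74))/850 = -177/85; β₀ = (317·(-74) − 37·(-644))/850 = 37/85.

β₁ = -2.0824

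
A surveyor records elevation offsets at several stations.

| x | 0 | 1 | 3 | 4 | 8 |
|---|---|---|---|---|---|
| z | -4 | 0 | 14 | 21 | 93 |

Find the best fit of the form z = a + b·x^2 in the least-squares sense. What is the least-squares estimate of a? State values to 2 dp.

a = -1.95

Sums needed: Σ1 = 5, Σx^2 = 90, Σx^2·x^2 = 4434.
Right-hand side: Σz = 124, Σx^2·z = 6414.
Normal equations: [[5, 90]; [90, 4434]]·[a, b]ᵀ = [124, 6414]ᵀ.
Δ = 5·4434 − 90² = 14070.
a = (124·4434 − 90·6414)/14070 = -4574/2345; b = (5·6414 − 90·124)/14070 = 697/469.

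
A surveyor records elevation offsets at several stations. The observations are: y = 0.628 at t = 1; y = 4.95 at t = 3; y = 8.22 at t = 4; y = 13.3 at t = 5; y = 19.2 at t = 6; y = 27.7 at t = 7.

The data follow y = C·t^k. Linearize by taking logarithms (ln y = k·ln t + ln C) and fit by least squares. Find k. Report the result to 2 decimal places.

Linearized form: ln y = k·ln t + ln C. From the 6 transformed points,
Over the data: Σln t = 7.8320, Σ(ln t)² = 12.7160, Σln y = 12.1048, Σln t·ln y = 20.6000.
Normal system: [[12.7160, 7.8320]; [7.8320, 6]]·[k, ln C]ᵀ = [20.6000, 12.1048]ᵀ.
Slope k = (n·Σln t·ln y − Σln t·Σln y)/(n·Σ(ln t)² − (Σln t)²) = (6·20.6000 − 7.8320·12.1048)/14.9557 = 1.92532; ln C = (Σln y − k·Σln t)/n = -0.49572.

k = 1.93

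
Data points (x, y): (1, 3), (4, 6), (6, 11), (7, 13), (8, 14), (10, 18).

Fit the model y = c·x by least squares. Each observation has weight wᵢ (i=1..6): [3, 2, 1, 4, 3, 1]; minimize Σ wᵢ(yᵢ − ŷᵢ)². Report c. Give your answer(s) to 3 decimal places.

Compute the Gram sums: Σwᵢ·x·x = 559.
And Σwᵢ·x·y = 1003.
AᵀWA·[c]ᵀ = AᵀWy becomes [[559]]·[c]ᵀ = [1003]ᵀ.
Hence c = 1003 / 559 ≈ 1.79428.

c = 1.794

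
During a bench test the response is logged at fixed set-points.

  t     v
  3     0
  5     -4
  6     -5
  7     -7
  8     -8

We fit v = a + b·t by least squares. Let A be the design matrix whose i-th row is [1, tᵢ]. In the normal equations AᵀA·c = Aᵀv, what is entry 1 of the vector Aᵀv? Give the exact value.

Entry 1 ↔ basis 1, so (Aᵀv)_{1} = Σᵢ vᵢ = (1)·(0) + (1)·(-4) + (1)·(-5) + (1)·(-7) + (1)·(-8) = -24.

-24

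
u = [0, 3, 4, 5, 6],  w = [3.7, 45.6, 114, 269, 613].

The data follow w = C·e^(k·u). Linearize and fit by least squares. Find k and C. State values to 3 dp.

Linearized form: ln w = k·u + ln C. From the 5 transformed points,
Sums: Σu = 18.0000, Σ(u)² = 86.0000, Σln w = 21.8775, Σu·ln w = 96.8883.
Normal system: [[86.0000, 18.0000]; [18.0000, 5]]·[k, ln C]ᵀ = [96.8883, 21.8775]ᵀ.
Solving (det = 106.0000): k = 0.85515, ln C = 1.29696, so C = exp(1.29696) = 3.65815.

k = 0.855, C = 3.658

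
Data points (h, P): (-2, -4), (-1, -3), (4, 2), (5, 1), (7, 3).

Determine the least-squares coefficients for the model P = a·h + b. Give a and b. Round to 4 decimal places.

a = 0.7778, b = -2.2222

The normal equations are: 95·a + 13·b = 45;  13·a + 5·b = -1.
(Σh·h = 95, Σh = 13, Σ1 = 5, Σh·P = 45, ΣP = -1.)
Δ = 95·5 − 13² = 306.
a = (45·5 − 13·(-1))/306 = 7/9; b = (95·(-1) − 13·45)/306 = -20/9.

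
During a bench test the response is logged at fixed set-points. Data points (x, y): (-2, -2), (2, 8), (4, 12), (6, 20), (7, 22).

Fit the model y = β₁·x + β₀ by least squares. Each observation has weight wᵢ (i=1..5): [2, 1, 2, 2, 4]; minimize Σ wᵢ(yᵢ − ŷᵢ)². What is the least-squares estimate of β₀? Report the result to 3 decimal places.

The normal equations are: 312·β₁ + 46·β₀ = 976;  46·β₁ + 11·β₀ = 156.
det = 312·11 − 46² = 1316.
β₁ = (976·11 − 46·156)/1316 = 890/329; β₀ = (312·156 − 46·976)/1316 = 944/329.

β₀ = 2.869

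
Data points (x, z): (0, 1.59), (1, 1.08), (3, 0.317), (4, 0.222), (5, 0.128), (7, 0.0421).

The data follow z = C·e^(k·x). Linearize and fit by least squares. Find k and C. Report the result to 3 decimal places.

Let Y = ln z. Fitting Y = k·x + ln C by least squares:
Sums: Σx = 20.0000, Σ(x)² = 100.0000, Σln z = -7.3367, Σx·ln z = -41.8425.
Normal system: [[100.0000, 20.0000]; [20.0000, 6]]·[k, ln C]ᵀ = [-41.8425, -7.3367]ᵀ.
Solving (det = 200.0000): k = -0.52161, ln C = 0.51591, so C = exp(0.51591) = 1.67517.

k = -0.522, C = 1.675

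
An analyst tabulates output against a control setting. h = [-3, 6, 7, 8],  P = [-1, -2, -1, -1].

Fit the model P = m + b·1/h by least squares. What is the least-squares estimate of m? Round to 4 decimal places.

m = -1.2293

Compute the Gram sums: Σ1 = 4, Σ1/h = 17/168, Σ1/h·1/h = 4937/28224.
Right-hand side: ΣP = -5, Σ1/h·P = -15/56.
Eliminating b: (4937/28224)·(row 1) − (17/168)·(row 2) gives (19459/28224)·m = (4937/28224)·(-5) − (17/168)·(-15/56) = -1495/1764, so m = -23920/19459.
Then b = ((-15/56) − (17/168)·(-23920/19459))/(4937/28224) = -15960/19459.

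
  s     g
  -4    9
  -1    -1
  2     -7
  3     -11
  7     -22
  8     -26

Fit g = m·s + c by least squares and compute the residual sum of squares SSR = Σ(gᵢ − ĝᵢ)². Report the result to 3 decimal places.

SSR = 3.930

From the data, Σs·s = 143, Σs = 15, Σ1 = 6.
Right-hand side: Σs·g = -444, Σg = -58.
So XᵀX·[m, c]ᵀ = Xᵀg: [[143, 15]; [15, 6]]·[m, c]ᵀ = [-444, -58]ᵀ.
det = 143·6 − 15² = 633.
m = ((-444)·6 − 15·(-58))/633 = -598/211; c = (143·(-58) − 15·(-444))/633 = -1634/633.
Residuals: 155/633, -793/633, 791/633, 53/633, 266/633, -472/633; SSR = 2488/633.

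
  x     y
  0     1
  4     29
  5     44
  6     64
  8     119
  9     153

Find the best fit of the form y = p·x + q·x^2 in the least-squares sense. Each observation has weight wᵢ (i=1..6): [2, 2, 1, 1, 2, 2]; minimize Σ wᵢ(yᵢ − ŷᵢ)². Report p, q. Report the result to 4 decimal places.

p = -1.0624, q = 1.9996

With design matrix A, AᵀWA = [[383, 2951]; [2951, 23747]] and AᵀWy = [5494, 44350]ᵀ.
Determinant 383·23747 − 2951² = 386700.
p = (5494·23747 − 2951·44350)/386700 = -34236/32225; q = (383·44350 − 2951·5494)/386700 = 64438/32225.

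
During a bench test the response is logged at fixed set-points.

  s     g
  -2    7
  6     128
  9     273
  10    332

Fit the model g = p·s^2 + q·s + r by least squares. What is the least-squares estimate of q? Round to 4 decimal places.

Setting ∂/∂p … = 0 gives: 17873·p + 1937·q + 221·r = 59949;  1937·p + 221·q + 23·r = 6531;  221·p + 23·q + 4·r = 740.
Inverting the 3×3 Gram matrix, [p, q, r]ᵀ = [3901/1304, 20781/6520, 4529/3260]ᵀ.

q = 3.1873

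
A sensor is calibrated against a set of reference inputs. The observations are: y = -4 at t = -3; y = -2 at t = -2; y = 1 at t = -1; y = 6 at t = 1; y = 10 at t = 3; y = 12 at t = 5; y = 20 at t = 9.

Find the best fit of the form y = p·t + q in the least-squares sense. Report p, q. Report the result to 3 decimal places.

p = 1.986, q = 2.739

The normal system XᵀX·[p, q]ᵀ = Xᵀy is [[130, 12]; [12, 7]]·[p, q]ᵀ = [291, 43]ᵀ.
Eliminating q: 7·(row 1) − 12·(row 2) gives 766·p = 7·291 − 12·43 = 1521, so p = 1521/766.
Then q = (43 − 12·(1521/766))/7 = 1049/383.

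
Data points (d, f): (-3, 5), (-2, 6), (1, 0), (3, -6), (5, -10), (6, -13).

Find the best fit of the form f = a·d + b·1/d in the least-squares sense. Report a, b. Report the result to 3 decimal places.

Normal-equation sums: Σd·d = 84, Σd·1/d = 6, Σ1/d·1/d = 77/50.
And Σd·f = -173, Σ1/d·f = -65/6.
Normal equations: [[84, 6]; [6, 77/50]]·[a, b]ᵀ = [-173, -65/6]ᵀ.
Δ = 84·(77/50) − 6² = 2334/25.
a = ((-173)·(77/50) − 6·(-65/6))/(2334/25) = -3357/1556; b = (84·(-65/6) − 6·(-173))/(2334/25) = 1600/1167.

a = -2.157, b = 1.371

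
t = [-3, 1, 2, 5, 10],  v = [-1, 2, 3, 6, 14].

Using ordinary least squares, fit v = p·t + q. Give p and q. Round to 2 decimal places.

AᵀA·[p, q]ᵀ = Aᵀv reads: 139·p + 15·q = 181;  15·p + 5·q = 24.
(Σt·t = 139, Σt = 15, Σ1 = 5, Σt·v = 181, Σv = 24.)
Determinant 139·5 − 15² = 470.
p = (181·5 − 15·24)/470 = 109/94; q = (139·24 − 15·181)/470 = 621/470.

p = 1.16, q = 1.32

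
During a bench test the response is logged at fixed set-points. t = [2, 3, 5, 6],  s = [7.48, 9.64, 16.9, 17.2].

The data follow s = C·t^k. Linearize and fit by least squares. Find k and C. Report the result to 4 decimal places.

k = 0.8226, C = 4.1360

Let Y = ln s. Fitting Y = k·ln t + ln C by least squares:
XᵀX = [[7.4881, 5.1930]; [5.1930, 4]], rhs = [13.5319, 9.9504]ᵀ  (here Σln t = 5.1930, Σ(ln t)² = 7.4881, Σln s = 9.9504, Σln t·ln s = 13.5319).
Solving (det = 2.9856): k = 0.82256, ln C = 1.41972, so C = exp(1.41972) = 4.13596.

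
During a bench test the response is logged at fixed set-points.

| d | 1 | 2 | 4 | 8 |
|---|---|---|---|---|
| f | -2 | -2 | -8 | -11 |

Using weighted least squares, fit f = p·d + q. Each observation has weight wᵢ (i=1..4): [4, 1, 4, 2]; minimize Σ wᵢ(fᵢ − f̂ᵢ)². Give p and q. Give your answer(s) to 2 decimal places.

p = -1.38, q = -1.05

Sums needed: Σwᵢ·d·d = 200, Σwᵢ·d = 38, Σwᵢ·1 = 11.
Moment sums: Σwᵢ·d·f = -316, Σwᵢ·f = -64.
XᵀWX·[p, q]ᵀ = XᵀWf becomes [[200, 38]; [38, 11]]·[p, q]ᵀ = [-316, -64]ᵀ.
Δ = 200·11 − 38² = 756.
p = ((-316)·11 − 38·(-64))/756 = -29/21; q = (200·(-64) − 38·(-316))/756 = -22/21.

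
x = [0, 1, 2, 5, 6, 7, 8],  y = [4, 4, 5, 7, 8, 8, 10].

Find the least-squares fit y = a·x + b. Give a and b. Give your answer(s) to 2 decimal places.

From the data, Σx·x = 179, Σx = 29, Σ1 = 7.
And Σx·y = 233, Σy = 46.
Normal equations: [[179, 29]; [29, 7]]·[a, b]ᵀ = [233, 46]ᵀ.
Eliminating b: 7·(row 1) − 29·(row 2) gives 412·a = 7·233 − 29·46 = 297, so a = 297/412.
Then b = (46 − 29·(297/412))/7 = 1477/412.

a = 0.72, b = 3.58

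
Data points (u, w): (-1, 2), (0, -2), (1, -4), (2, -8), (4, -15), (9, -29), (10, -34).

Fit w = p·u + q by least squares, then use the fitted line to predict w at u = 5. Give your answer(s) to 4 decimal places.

ŵ = -17.3995

Setting ∂/∂p … = 0 gives: 203·p + 25·q = -683;  25·p + 7·q = -90.
det = 203·7 − 25² = 796.
p = ((-683)·7 − 25·(-90))/796 = -2531/796; q = (203·(-90) − 25·(-683))/796 = -1195/796.
At u = 5: ŵ = (-2531/796)·(5) + (-1195/796)·(1) = -6925/398.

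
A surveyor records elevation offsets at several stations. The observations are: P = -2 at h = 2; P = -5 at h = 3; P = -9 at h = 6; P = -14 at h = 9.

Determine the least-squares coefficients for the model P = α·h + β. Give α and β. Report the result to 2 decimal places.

Normal-equation sums: Σh·h = 130, Σh = 20, Σ1 = 4.
Right-hand side: Σh·P = -199, ΣP = -30.
AᵀA·[α, β]ᵀ = AᵀP becomes [[130, 20]; [20, 4]]·[α, β]ᵀ = [-199, -30]ᵀ.
det = 130·4 − 20² = 120.
α = ((-199)·4 − 20·(-30))/120 = -49/30; β = (130·(-30) − 20·(-199))/120 = 2/3.

α = -1.63, β = 0.67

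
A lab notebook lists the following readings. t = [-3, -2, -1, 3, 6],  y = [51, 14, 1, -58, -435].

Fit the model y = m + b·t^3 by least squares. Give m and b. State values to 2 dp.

m = -2.47, b = -2.00

Setting ∂/∂m … = 0 gives: 5·m + 207·b = -427;  207·m + 48179·b = -97016.
det = 5·48179 − 207² = 198046.
m = ((-427)·48179 − 207·(-97016))/198046 = -490121/198046; b = (5·(-97016) − 207·(-427))/198046 = -396691/198046.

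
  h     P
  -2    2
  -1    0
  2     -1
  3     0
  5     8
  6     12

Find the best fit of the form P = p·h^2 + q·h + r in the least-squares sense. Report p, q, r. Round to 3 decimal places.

p = 0.526, q = -0.836, r = -1.613

Entries of XᵀX: Σh^2·h^2 = 2035, Σh^2·h = 367, Σh^2 = 79, Σh·h = 79, Σh = 13, Σ1 = 6.
Right-hand side: Σh^2·P = 636, Σh·P = 106, ΣP = 21.
So XᵀX·[p, q, r]ᵀ = XᵀP: [[2035, 367, 79]; [367, 79, 13]; [79, 13, 6]]·[p, q, r]ᵀ = [636, 106, 21]ᵀ.
Solving the 3×3 system (Gaussian elimination) gives p = 964/1833, q = -163/195, r = -4929/3055.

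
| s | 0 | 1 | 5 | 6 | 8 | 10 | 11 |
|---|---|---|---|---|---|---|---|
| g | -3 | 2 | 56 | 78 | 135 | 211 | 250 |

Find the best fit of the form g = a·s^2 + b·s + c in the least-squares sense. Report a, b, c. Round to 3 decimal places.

With design matrix A, AᵀA = [[30659, 3185, 347]; [3185, 347, 41]; [347, 41, 7]] and Aᵀg = [64200, 6690, 729]ᵀ.
Inverting the 3×3 Gram matrix, [a, b, c]ᵀ = [61041/31976, 65811/31976, -40641/15988]ᵀ.

a = 1.909, b = 2.058, c = -2.542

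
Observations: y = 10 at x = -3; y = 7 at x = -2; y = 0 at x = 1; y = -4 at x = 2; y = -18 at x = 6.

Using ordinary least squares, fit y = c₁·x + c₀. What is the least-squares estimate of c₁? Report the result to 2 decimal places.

c₁ = -3.07

The normal system MᵀM·[c₁, c₀]ᵀ = Mᵀy is [[54, 4]; [4, 5]]·[c₁, c₀]ᵀ = [-160, -5]ᵀ.
Eliminating c₀: 5·(row 1) − 4·(row 2) gives 254·c₁ = 5·(-160) − 4·(-5) = -780, so c₁ = -390/127.
Then c₀ = ((-5) − 4·(-390/127))/5 = 185/127.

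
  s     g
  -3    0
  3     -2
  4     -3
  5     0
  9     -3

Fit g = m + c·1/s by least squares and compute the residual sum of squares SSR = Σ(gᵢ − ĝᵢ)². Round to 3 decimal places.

SSR = 6.550

XᵀX·[m, c]ᵀ = Xᵀg reads: 5·m + (101/180)·c = -8;  (101/180)·m + (10921/32400)·c = -7/4.
Δ = 5·(10921/32400) − (101/180)² = 11101/8100.
m = ((-8)·(10921/32400) − (101/180)·(-7/4))/(11101/8100) = -55553/44404; c = (5·(-7/4) − (101/180)·(-8))/(11101/8100) = -34515/11101.
Residuals: 9533/44404, 12765/44404, -10786/11101, 83165/44404, -62319/44404; SSR = 290859/44404.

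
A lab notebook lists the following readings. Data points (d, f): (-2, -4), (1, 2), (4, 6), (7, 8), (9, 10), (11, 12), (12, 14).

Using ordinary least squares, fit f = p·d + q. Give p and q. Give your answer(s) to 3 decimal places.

p = 1.171, q = -0.167

Forming MᵀM = [[416, 42]; [42, 7]] and Mᵀf = [480, 48]ᵀ gives MᵀM·[p, q]ᵀ = Mᵀf.
Δ = 416·7 − 42² = 1148.
p = (480·7 − 42·48)/1148 = 48/41; q = (416·48 − 42·480)/1148 = -48/287.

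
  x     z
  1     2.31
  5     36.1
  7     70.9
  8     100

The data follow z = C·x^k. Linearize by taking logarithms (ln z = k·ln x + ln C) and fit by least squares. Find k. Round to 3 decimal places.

Let Y = ln z. Fitting Y = k·ln x + ln C by least squares:
Σln x = 5.6348, Σ(ln x)² = 10.7009, Σln z = 13.2900, Σln x·ln z = 23.6401.
Equations: 10.7009·k + 5.6348·ln C = 23.6401;  5.6348·k + 4·ln C = 13.2900.
Δ = 10.7009·4 − (5.6348)² = 11.0529; k = (23.6401·4 − 5.6348·13.2900)/11.0529 = 1.78002, ln C = (10.7009·13.2900 − 5.6348·23.6401)/11.0529 = 0.81499.

k = 1.780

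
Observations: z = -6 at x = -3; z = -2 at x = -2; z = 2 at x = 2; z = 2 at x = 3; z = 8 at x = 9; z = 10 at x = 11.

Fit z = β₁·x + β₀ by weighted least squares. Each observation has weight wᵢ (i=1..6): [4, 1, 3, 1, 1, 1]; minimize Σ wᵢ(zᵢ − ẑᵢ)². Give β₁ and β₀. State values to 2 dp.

Sums needed: Σwᵢ·x·x = 263, Σwᵢ·x = 15, Σwᵢ·1 = 11.
Right-hand side: Σwᵢ·x·z = 276, Σwᵢ·z = 0.
So MᵀWM·[β₁, β₀]ᵀ = MᵀWz: [[263, 15]; [15, 11]]·[β₁, β₀]ᵀ = [276, 0]ᵀ.
Eliminating β₀: 11·(row 1) − 15·(row 2) gives 2668·β₁ = 11·276 − 15·0 = 3036, so β₁ = 33/29.
Then β₀ = (0 − 15·(33/29))/11 = -45/29.

β₁ = 1.14, β₀ = -1.55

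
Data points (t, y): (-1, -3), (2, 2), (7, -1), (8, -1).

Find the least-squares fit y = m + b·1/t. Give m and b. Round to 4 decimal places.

Entries of AᵀA: Σ1 = 4, Σ1/t = -13/56, Σ1/t·1/t = 4033/3136.
For Aᵀy: Σy = -3, Σ1/t·y = 209/56.
So AᵀA·[m, b]ᵀ = Aᵀy: [[4, -13/56]; [-13/56, 4033/3136]]·[m, b]ᵀ = [-3, 209/56]ᵀ.
Δ = 4·(4033/3136) − (-13/56)² = 15963/3136.
m = ((-3)·(4033/3136) − (-13/56)·(209/56))/(15963/3136) = -9382/15963; b = (4·(209/56) − (-13/56)·(-3))/(15963/3136) = 44632/15963.

m = -0.5877, b = 2.7960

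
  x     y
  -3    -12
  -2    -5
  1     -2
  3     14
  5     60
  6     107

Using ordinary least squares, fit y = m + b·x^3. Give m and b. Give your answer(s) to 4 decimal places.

Compute the Gram sums: Σ1 = 6, Σx^3 = 334, Σx^3·x^3 = 63804.
Right-hand side: Σy = 162, Σx^3·y = 31352.
Δ = 6·63804 − 334² = 271268.
m = (162·63804 − 334·31352)/271268 = -33830/67817; b = (6·31352 − 334·162)/271268 = 33501/67817.

m = -0.4988, b = 0.4940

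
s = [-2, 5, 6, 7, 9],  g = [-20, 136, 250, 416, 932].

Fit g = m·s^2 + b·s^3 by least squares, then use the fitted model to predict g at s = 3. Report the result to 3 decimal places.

From the data, Σs^2·s^2 = 10899, Σs^2·s^3 = 86725, Σs^3·s^3 = 711435.
For Mᵀg: Σs^2·g = 108196, Σs^3·g = 893276.
Normal equations: [[10899, 86725]; [86725, 711435]]·[m, b]ᵀ = [108196, 893276]ᵀ.
Eliminating b: 711435·(row 1) − 86725·(row 2) gives 232704440·m = 711435·108196 − 86725·893276 = -494939840, so m = -12373496/5817611.
Then b = (893276 − 86725·(-12373496/5817611))/711435 = 44064628/29088055.
At s = 3: ĝ = (-12373496/5817611)·(9) + (44064628/29088055)·(27) = 632937636/29088055.

ĝ = 21.759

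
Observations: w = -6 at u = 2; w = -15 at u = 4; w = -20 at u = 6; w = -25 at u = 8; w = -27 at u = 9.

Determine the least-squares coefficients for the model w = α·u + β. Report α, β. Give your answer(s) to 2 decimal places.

α = -2.91, β = -1.70

Entries of AᵀA: Σu·u = 201, Σu = 29, Σ1 = 5.
Moment sums: Σu·w = -635, Σw = -93.
So AᵀA·[α, β]ᵀ = Aᵀw: [[201, 29]; [29, 5]]·[α, β]ᵀ = [-635, -93]ᵀ.
Eliminating β: 5·(row 1) − 29·(row 2) gives 164·α = 5·(-635) − 29·(-93) = -478, so α = -239/82.
Then β = ((-93) − 29·(-239/82))/5 = -139/82.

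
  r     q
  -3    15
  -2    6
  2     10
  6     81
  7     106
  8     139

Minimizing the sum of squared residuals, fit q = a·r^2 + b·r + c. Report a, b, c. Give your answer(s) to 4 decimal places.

a = 2.0289, b = 1.1091, c = 0.0397

Sums needed: Σr^2·r^2 = 7906, Σr^2·r = 1044, Σr^2 = 166, Σr·r = 166, Σr = 18, Σ1 = 6.
Moment sums: Σr^2·q = 17205, Σr·q = 2303, Σq = 357.
Normal equations: [[7906, 1044, 166]; [1044, 166, 18]; [166, 18, 6]]·[a, b, c]ᵀ = [17205, 2303, 357]ᵀ.
Row-reducing yields a = 15864/7819, b = 8672/7819, c = 621/15638.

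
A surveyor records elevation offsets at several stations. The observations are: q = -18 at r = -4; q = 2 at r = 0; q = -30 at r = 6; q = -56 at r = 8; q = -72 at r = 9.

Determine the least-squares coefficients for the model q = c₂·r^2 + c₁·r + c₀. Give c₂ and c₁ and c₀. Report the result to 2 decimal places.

c₂ = -1.01, c₁ = 0.84, c₀ = 1.61

The normal equations are: 12209·c₂ + 1393·c₁ + 197·c₀ = -10784;  1393·c₂ + 197·c₁ + 19·c₀ = -1204;  197·c₂ + 19·c₁ + 5·c₀ = -174.
Inverting the 3×3 Gram matrix, [c₂, c₁, c₀]ᵀ = [-58535/58233, 48967/58233, 31232/19411]ᵀ.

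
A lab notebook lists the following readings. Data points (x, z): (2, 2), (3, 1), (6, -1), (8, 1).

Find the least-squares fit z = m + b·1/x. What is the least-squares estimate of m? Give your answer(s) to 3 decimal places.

Setting ∂/∂m … = 0 gives: 4·m + (9/8)·b = 3;  (9/8)·m + (233/576)·b = 31/24.
Eliminating b: (233/576)·(row 1) − (9/8)·(row 2) gives (203/576)·m = (233/576)·3 − (9/8)·(31/24) = -23/96, so m = -138/203.
Then b = ((31/24) − (9/8)·(-138/203))/(233/576) = 1032/203.

m = -0.680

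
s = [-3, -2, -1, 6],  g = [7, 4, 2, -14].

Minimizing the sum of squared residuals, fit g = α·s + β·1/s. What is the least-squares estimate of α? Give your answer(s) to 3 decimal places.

α = -2.340

Sums needed: Σs·s = 50, Σs·1/s = 4, Σ1/s·1/s = 25/18.
Right-hand side: Σs·g = -115, Σ1/s·g = -26/3.
XᵀX·[α, β]ᵀ = Xᵀg becomes [[50, 4]; [4, 25/18]]·[α, β]ᵀ = [-115, -26/3]ᵀ.
Eliminating β: (25/18)·(row 1) − 4·(row 2) gives (481/9)·α = (25/18)·(-115) − 4·(-26/3) = -2251/18, so α = -2251/962.
Then β = ((-26/3) − 4·(-2251/962))/(25/18) = 240/481.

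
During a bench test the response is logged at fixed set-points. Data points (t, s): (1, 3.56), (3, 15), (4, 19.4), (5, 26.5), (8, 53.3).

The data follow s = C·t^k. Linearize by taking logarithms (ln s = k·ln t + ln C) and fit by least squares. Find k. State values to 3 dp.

k = 1.281

Let Y = ln s. Fitting Y = k·ln t + ln C by least squares:
Over the data: Σln t = 6.1738, Σ(ln t)² = 10.0431, Σln s = 14.1962, Σln t·ln s = 20.6279.
Normal system: [[10.0431, 6.1738]; [6.1738, 5]]·[k, ln C]ᵀ = [20.6279, 14.1962]ᵀ.
Δ = 10.0431·5 − (6.1738)² = 12.1000; k = (20.6279·5 − 6.1738·14.1962)/12.1000 = 1.28062, ln C = (10.0431·14.1962 − 6.1738·20.6279)/12.1000 = 1.25797.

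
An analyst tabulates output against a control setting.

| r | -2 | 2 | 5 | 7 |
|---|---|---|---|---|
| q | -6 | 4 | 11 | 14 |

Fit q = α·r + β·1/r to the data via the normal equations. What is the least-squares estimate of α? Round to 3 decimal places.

α = 2.008

Entries of AᵀA: Σr·r = 82, Σr·1/r = 4, Σ1/r·1/r = 1373/2450.
Right-hand side: Σr·q = 173, Σ1/r·q = 46/5.
Determinant 82·(1373/2450) − 4² = 36693/1225.
α = (173·(1373/2450) − 4·(46/5))/(36693/1225) = 49123/24462; β = (82·(46/5) − 4·173)/(36693/1225) = 25480/12231.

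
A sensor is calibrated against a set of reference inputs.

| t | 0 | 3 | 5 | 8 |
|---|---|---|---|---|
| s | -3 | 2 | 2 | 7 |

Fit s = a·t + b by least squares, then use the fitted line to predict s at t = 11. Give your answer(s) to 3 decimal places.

With design matrix M, MᵀM = [[98, 16]; [16, 4]] and Mᵀs = [72, 8]ᵀ.
Δ = 98·4 − 16² = 136.
a = (72·4 − 16·8)/136 = 20/17; b = (98·8 − 16·72)/136 = -46/17.
At t = 11: ŝ = (20/17)·(11) + (-46/17)·(1) = 174/17.

ŝ = 10.235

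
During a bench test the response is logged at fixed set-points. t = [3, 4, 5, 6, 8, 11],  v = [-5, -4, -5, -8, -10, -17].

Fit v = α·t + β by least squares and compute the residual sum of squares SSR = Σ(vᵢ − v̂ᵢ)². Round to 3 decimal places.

Sums needed: Σt·t = 271, Σt = 37, Σ1 = 6.
Moment sums: Σt·v = -371, Σv = -49.
Normal equations: [[271, 37]; [37, 6]]·[α, β]ᵀ = [-371, -49]ᵀ.
det = 271·6 − 37² = 257.
α = ((-371)·6 − 37·(-49))/257 = -413/257; β = (271·(-49) − 37·(-371))/257 = 448/257.
Residuals: -494/257, 176/257, 332/257, -26/257, 286/257, -274/257; SSR = 2112/257.

SSR = 8.218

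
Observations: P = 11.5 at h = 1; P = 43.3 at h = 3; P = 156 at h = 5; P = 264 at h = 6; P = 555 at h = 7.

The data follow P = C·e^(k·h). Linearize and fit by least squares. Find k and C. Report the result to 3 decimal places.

k = 0.638, C = 6.196

Linearized form: ln P = k·h + ln C. From the 5 transformed points,
Sums: Σh = 22.0000, Σ(h)² = 120.0000, Σln P = 23.1553, Σh·ln P = 116.6846.
Normal system: [[120.0000, 22.0000]; [22.0000, 5]]·[k, ln C]ᵀ = [116.6846, 23.1553]ᵀ.
Slope k = (n·Σh·ln P − Σh·Σln P)/(n·Σ(h)² − (Σh)²) = (5·116.6846 − 22.0000·23.1553)/116.0000 = 0.63799; ln C = (Σln P − k·Σh)/n = 1.82390, so C = exp(1.82390) = 6.19598.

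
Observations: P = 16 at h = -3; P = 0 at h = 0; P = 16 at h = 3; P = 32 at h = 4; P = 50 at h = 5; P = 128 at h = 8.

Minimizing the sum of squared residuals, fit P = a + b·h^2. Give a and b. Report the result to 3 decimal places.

a = -1.027, b = 2.018

Entries of AᵀA: Σ1 = 6, Σh^2 = 123, Σh^2·h^2 = 5139.
Moment sums: ΣP = 242, Σh^2·P = 10242.
So AᵀA·[a, b]ᵀ = AᵀP: [[6, 123]; [123, 5139]]·[a, b]ᵀ = [242, 10242]ᵀ.
Eliminating b: 5139·(row 1) − 123·(row 2) gives 15705·a = 5139·242 − 123·10242 = -16128, so a = -1792/1745.
Then b = (10242 − 123·(-1792/1745))/5139 = 10562/5235.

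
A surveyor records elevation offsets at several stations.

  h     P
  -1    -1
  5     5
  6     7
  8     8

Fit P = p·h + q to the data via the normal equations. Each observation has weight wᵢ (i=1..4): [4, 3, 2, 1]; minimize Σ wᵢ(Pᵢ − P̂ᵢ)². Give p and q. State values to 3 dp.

p = 1.049, q = 0.049

Setting ∂/∂p … = 0 gives: 215·p + 31·q = 227;  31·p + 10·q = 33.
(Σwᵢ·h·h = 215, Σwᵢ·h = 31, Σwᵢ·1 = 10, Σwᵢ·h·P = 227, Σwᵢ·P = 33.)
det = 215·10 − 31² = 1189.
p = (227·10 − 31·33)/1189 = 43/41; q = (215·33 − 31·227)/1189 = 2/41.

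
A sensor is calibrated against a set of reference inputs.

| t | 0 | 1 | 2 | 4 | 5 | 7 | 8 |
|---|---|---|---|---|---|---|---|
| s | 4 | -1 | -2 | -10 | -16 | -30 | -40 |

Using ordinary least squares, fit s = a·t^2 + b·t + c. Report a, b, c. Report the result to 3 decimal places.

a = -0.495, b = -1.295, c = 2.660

The normal system AᵀA·[a, b, c]ᵀ = Aᵀs is [[7395, 1053, 159]; [1053, 159, 27]; [159, 27, 7]]·[a, b, c]ᵀ = [-4599, -655, -95]ᵀ.
Inverting the 3×3 Gram matrix, [a, b, c]ᵀ = [-1366/2761, -10724/8283, 7345/2761]ᵀ.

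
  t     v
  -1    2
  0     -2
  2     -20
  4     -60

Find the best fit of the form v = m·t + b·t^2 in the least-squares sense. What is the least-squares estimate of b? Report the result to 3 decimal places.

With design matrix M, MᵀM = [[21, 71]; [71, 273]] and Mᵀv = [-282, -1038]ᵀ.
Δ = 21·273 − 71² = 692.
m = ((-282)·273 − 71·(-1038))/692 = -822/173; b = (21·(-1038) − 71·(-282))/692 = -444/173.

b = -2.566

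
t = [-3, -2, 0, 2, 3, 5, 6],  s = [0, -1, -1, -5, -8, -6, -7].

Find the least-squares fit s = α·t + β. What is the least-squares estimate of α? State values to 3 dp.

Entries of MᵀM: Σt·t = 87, Σt = 11, Σ1 = 7.
Right-hand side: Σt·s = -104, Σs = -28.
Eliminating β: 7·(row 1) − 11·(row 2) gives 488·α = 7·(-104) − 11·(-28) = -420, so α = -105/122.
Then β = ((-28) − 11·(-105/122))/7 = -323/122.

α = -0.861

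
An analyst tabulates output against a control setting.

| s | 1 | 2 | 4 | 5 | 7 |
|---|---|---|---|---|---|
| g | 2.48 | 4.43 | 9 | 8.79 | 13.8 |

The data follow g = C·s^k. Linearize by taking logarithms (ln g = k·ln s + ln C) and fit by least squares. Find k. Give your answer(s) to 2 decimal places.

Linearized form: ln g = k·ln s + ln C. From the 5 transformed points,
XᵀX = [[8.7791, 5.6348]; [5.6348, 5]], rhs = [12.6833, 9.3922]ᵀ  (here Σln s = 5.6348, Σ(ln s)² = 8.7791, Σln g = 9.3922, Σln s·ln g = 12.6833).
Slope k = (n·Σln s·ln g − Σln s·Σln g)/(n·Σ(ln s)² − (Σln s)²) = (5·12.6833 − 5.6348·9.3922)/12.1448 = 0.86406; ln C = (Σln g − k·Σln s)/n = 0.90467.

k = 0.86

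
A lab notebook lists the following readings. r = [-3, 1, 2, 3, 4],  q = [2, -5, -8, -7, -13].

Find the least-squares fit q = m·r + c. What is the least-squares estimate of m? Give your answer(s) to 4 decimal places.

m = -1.9384

From the data, Σr·r = 39, Σr = 7, Σ1 = 5.
Moment sums: Σr·q = -100, Σq = -31.
Normal equations: [[39, 7]; [7, 5]]·[m, c]ᵀ = [-100, -31]ᵀ.
Determinant 39·5 − 7² = 146.
m = ((-100)·5 − 7·(-31))/146 = -283/146; c = (39·(-31) − 7·(-100))/146 = -509/146.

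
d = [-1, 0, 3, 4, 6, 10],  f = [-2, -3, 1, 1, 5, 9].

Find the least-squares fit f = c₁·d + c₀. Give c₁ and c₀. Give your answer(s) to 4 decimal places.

Entries of AᵀA: Σd·d = 162, Σd = 22, Σ1 = 6.
Moment sums: Σd·f = 129, Σf = 11.
Normal equations: [[162, 22]; [22, 6]]·[c₁, c₀]ᵀ = [129, 11]ᵀ.
Determinant 162·6 − 22² = 488.
c₁ = (129·6 − 22·11)/488 = 133/122; c₀ = (162·11 − 22·129)/488 = -132/61.

c₁ = 1.0902, c₀ = -2.1639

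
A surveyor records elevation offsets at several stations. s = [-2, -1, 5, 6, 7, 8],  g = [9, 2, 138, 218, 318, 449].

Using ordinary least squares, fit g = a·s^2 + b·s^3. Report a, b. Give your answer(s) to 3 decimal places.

Compute the Gram sums: Σs^2·s^2 = 8435, Σs^2·s^3 = 60443, Σs^3·s^3 = 442139.
For Mᵀg: Σs^2·g = 55654, Σs^3·g = 403226.
Normal equations: [[8435, 60443]; [60443, 442139]]·[a, b]ᵀ = [55654, 403226]ᵀ.
det = 8435·442139 − 60443² = 76086216.
a = (55654·442139 − 60443·403226)/76086216 = 58653697/19021554; b = (8435·403226 − 60443·55654)/76086216 = 9329147/19021554.

a = 3.084, b = 0.490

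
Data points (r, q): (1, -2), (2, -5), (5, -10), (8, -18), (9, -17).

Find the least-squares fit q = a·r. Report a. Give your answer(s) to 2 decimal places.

The normal system MᵀM·[a]ᵀ = Mᵀq is [[175]]·[a]ᵀ = [-359]ᵀ.
a = (-359)/175 = -2.05143.

a = -2.05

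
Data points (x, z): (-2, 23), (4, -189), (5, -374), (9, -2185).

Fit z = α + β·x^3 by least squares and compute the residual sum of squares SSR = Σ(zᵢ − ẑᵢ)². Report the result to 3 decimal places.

SSR = 7.539

Entries of MᵀM: Σ1 = 4, Σx^3 = 910, Σx^3·x^3 = 551226.
Right-hand side: Σz = -2725, Σx^3·z = -1651895.
So MᵀM·[α, β]ᵀ = Mᵀz: [[4, 910]; [910, 551226]]·[α, β]ᵀ = [-2725, -1651895]ᵀ.
Eliminating β: 551226·(row 1) − 910·(row 2) gives 1376804·α = 551226·(-2725) − 910·(-1651895) = 1133600, so α = 21800/26477.
Then β = ((-1651895) − 910·(21800/26477))/551226 = -2063915/688402.
Residuals: -622437/344201, 707891/344201, -39773/688402, -131135/688402; SSR = 5190177/688402.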